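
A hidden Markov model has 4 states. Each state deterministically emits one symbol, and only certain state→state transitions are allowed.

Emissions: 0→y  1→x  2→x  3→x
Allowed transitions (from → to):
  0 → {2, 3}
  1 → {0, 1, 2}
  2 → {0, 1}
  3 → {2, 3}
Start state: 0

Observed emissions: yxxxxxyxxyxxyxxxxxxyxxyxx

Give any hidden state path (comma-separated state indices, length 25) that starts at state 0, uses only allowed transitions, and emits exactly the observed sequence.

  0: obs=y cand={0} pick 0 [start]
  1: obs=x cand={1,2,3} pick 2 [0->2 ok]
  2: obs=x cand={1,2,3} pick 1 [2->1 ok]
  3: obs=x cand={1,2,3} pick 2 [1->2 ok]
  4: obs=x cand={1,2,3} pick 1 [2->1 ok]
  5: obs=x cand={1,2,3} pick 1 [1->1 ok]
  6: obs=y cand={0} pick 0 [1->0 ok]
  7: obs=x cand={1,2,3} pick 3 [0->3 ok]
  8: obs=x cand={1,2,3} pick 2 [3->2 ok]
  9: obs=y cand={0} pick 0 [2->0 ok]
  10: obs=x cand={1,2,3} pick 3 [0->3 ok]
  11: obs=x cand={1,2,3} pick 2 [3->2 ok]
  12: obs=y cand={0} pick 0 [2->0 ok]
  13: obs=x cand={1,2,3} pick 2 [0->2 ok]
  14: obs=x cand={1,2,3} pick 1 [2->1 ok]
  15: obs=x cand={1,2,3} pick 2 [1->2 ok]
  16: obs=x cand={1,2,3} pick 1 [2->1 ok]
  17: obs=x cand={1,2,3} pick 1 [1->1 ok]
  18: obs=x cand={1,2,3} pick 2 [1->2 ok]
  19: obs=y cand={0} pick 0 [2->0 ok]
  20: obs=x cand={1,2,3} pick 2 [0->2 ok]
  21: obs=x cand={1,2,3} pick 1 [2->1 ok]
  22: obs=y cand={0} pick 0 [1->0 ok]
  23: obs=x cand={1,2,3} pick 3 [0->3 ok]
  24: obs=x cand={1,2,3} pick 3 [3->3 ok]

0,2,1,2,1,1,0,3,2,0,3,2,0,2,1,2,1,1,2,0,2,1,0,3,3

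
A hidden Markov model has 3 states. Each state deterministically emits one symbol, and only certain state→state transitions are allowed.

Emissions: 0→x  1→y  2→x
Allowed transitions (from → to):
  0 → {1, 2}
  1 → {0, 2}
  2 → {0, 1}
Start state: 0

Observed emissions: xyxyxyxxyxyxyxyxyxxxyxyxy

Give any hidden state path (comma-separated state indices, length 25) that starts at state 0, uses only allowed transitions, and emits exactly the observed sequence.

  [0] x  {0,2}  => 0  start
  [1] y  {1}  => 1  0->1 ok
  [2] x  {0,2}  => 0  1->0 ok
  [3] y  {1}  => 1  0->1 ok
  [4] x  {0,2}  => 0  1->0 ok
  [5] y  {1}  => 1  0->1 ok
  [6] x  {0,2}  => 2  1->2 ok
  [7] x  {0,2}  => 0  2->0 ok
  [8] y  {1}  => 1  0->1 ok
  [9] x  {0,2}  => 0  1->0 ok
  [10] y  {1}  => 1  0->1 ok
  [11] x  {0,2}  => 2  1->2 ok
  [12] y  {1}  => 1  2->1 ok
  [13] x  {0,2}  => 2  1->2 ok
  [14] y  {1}  => 1  2->1 ok
  [15] x  {0,2}  => 2  1->2 ok
  [16] y  {1}  => 1  2->1 ok
  [17] x  {0,2}  => 2  1->2 ok
  [18] x  {0,2}  => 0  2->0 ok
  [19] x  {0,2}  => 2  0->2 ok
  [20] y  {1}  => 1  2->1 ok
  [21] x  {0,2}  => 2  1->2 ok
  [22] y  {1}  => 1  2->1 ok
  [23] x  {0,2}  => 0  1->0 ok
  [24] y  {1}  => 1  0->1 ok

0,1,0,1,0,1,2,0,1,0,1,2,1,2,1,2,1,2,0,2,1,2,1,0,1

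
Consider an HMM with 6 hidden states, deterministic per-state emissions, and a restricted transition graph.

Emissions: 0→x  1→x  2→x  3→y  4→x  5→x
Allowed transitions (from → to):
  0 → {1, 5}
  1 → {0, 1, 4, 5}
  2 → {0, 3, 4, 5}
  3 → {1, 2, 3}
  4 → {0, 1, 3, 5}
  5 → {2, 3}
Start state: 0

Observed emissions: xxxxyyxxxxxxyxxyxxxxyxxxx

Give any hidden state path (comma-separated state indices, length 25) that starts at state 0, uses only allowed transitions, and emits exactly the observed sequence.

0,5,2,5,3,3,2,0,1,0,1,5,3,2,5,3,2,4,1,5,3,1,1,5,2

  t0 'x' -> {0,1,2,4,5}, take 0 (start)
  t1 'x' -> {0,1,2,4,5}, take 5 (0->5 ok)
  t2 'x' -> {0,1,2,4,5}, take 2 (5->2 ok)
  t3 'x' -> {0,1,2,4,5}, take 5 (2->5 ok)
  t4 'y' -> {3}, take 3 (5->3 ok)
  t5 'y' -> {3}, take 3 (3->3 ok)
  t6 'x' -> {0,1,2,4,5}, take 2 (3->2 ok)
  t7 'x' -> {0,1,2,4,5}, take 0 (2->0 ok)
  t8 'x' -> {0,1,2,4,5}, take 1 (0->1 ok)
  t9 'x' -> {0,1,2,4,5}, take 0 (1->0 ok)
  t10 'x' -> {0,1,2,4,5}, take 1 (0->1 ok)
  t11 'x' -> {0,1,2,4,5}, take 5 (1->5 ok)
  t12 'y' -> {3}, take 3 (5->3 ok)
  t13 'x' -> {0,1,2,4,5}, take 2 (3->2 ok)
  t14 'x' -> {0,1,2,4,5}, take 5 (2->5 ok)
  t15 'y' -> {3}, take 3 (5->3 ok)
  t16 'x' -> {0,1,2,4,5}, take 2 (3->2 ok)
  t17 'x' -> {0,1,2,4,5}, take 4 (2->4 ok)
  t18 'x' -> {0,1,2,4,5}, take 1 (4->1 ok)
  t19 'x' -> {0,1,2,4,5}, take 5 (1->5 ok)
  t20 'y' -> {3}, take 3 (5->3 ok)
  t21 'x' -> {0,1,2,4,5}, take 1 (3->1 ok)
  t22 'x' -> {0,1,2,4,5}, take 1 (1->1 ok)
  t23 'x' -> {0,1,2,4,5}, take 5 (1->5 ok)
  t24 'x' -> {0,1,2,4,5}, take 2 (5->2 ok)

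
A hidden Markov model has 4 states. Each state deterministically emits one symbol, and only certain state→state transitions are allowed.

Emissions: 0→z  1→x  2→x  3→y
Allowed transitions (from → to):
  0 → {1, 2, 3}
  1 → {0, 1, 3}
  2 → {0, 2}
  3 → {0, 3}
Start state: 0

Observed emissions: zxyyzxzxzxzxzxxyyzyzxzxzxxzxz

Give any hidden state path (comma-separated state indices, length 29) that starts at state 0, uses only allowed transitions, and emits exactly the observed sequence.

  pos 0: z in {0}, choose 0; start
  pos 1: x in {1,2}, choose 1; 0->1 ok
  pos 2: y in {3}, choose 3; 1->3 ok
  pos 3: y in {3}, choose 3; 3->3 ok
  pos 4: z in {0}, choose 0; 3->0 ok
  pos 5: x in {1,2}, choose 2; 0->2 ok
  pos 6: z in {0}, choose 0; 2->0 ok
  pos 7: x in {1,2}, choose 1; 0->1 ok
  pos 8: z in {0}, choose 0; 1->0 ok
  pos 9: x in {1,2}, choose 1; 0->1 ok
  pos 10: z in {0}, choose 0; 1->0 ok
  pos 11: x in {1,2}, choose 2; 0->2 ok
  pos 12: z in {0}, choose 0; 2->0 ok
  pos 13: x in {1,2}, choose 1; 0->1 ok
  pos 14: x in {1,2}, choose 1; 1->1 ok
  pos 15: y in {3}, choose 3; 1->3 ok
  pos 16: y in {3}, choose 3; 3->3 ok
  pos 17: z in {0}, choose 0; 3->0 ok
  pos 18: y in {3}, choose 3; 0->3 ok
  pos 19: z in {0}, choose 0; 3->0 ok
  pos 20: x in {1,2}, choose 2; 0->2 ok
  pos 21: z in {0}, choose 0; 2->0 ok
  pos 22: x in {1,2}, choose 2; 0->2 ok
  pos 23: z in {0}, choose 0; 2->0 ok
  pos 24: x in {1,2}, choose 1; 0->1 ok
  pos 25: x in {1,2}, choose 1; 1->1 ok
  pos 26: z in {0}, choose 0; 1->0 ok
  pos 27: x in {1,2}, choose 1; 0->1 ok
  pos 28: z in {0}, choose 0; 1->0 ok

0,1,3,3,0,2,0,1,0,1,0,2,0,1,1,3,3,0,3,0,2,0,2,0,1,1,0,1,0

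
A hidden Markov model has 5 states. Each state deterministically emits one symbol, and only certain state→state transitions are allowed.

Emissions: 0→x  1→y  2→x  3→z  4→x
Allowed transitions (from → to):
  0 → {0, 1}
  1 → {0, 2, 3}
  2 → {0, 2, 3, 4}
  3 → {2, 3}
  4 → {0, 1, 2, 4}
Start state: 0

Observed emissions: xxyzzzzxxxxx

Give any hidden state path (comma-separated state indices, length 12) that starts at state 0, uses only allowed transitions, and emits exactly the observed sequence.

  0: obs=x cand={0,2,4} pick 0 [start]
  1: obs=x cand={0,2,4} pick 0 [0->0 ok]
  2: obs=y cand={1} pick 1 [0->1 ok]
  3: obs=z cand={3} pick 3 [1->3 ok]
  4: obs=z cand={3} pick 3 [3->3 ok]
  5: obs=z cand={3} pick 3 [3->3 ok]
  6: obs=z cand={3} pick 3 [3->3 ok]
  7: obs=x cand={0,2,4} pick 2 [3->2 ok]
  8: obs=x cand={0,2,4} pick 2 [2->2 ok]
  9: obs=x cand={0,2,4} pick 2 [2->2 ok]
  10: obs=x cand={0,2,4} pick 2 [2->2 ok]
  11: obs=x cand={0,2,4} pick 2 [2->2 ok]

0,0,1,3,3,3,3,2,2,2,2,2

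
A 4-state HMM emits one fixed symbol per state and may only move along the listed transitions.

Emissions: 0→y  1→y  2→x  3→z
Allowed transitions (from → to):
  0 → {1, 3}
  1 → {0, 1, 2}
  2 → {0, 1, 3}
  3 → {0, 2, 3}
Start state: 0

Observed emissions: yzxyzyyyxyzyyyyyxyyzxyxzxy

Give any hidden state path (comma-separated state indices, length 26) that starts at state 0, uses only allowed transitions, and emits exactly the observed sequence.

  0: obs=y cand={0,1} pick 0 [start]
  1: obs=z cand={3} pick 3 [0->3 ok]
  2: obs=x cand={2} pick 2 [3->2 ok]
  3: obs=y cand={0,1} pick 0 [2->0 ok]
  4: obs=z cand={3} pick 3 [0->3 ok]
  5: obs=y cand={0,1} pick 0 [3->0 ok]
  6: obs=y cand={0,1} pick 1 [0->1 ok]
  7: obs=y cand={0,1} pick 1 [1->1 ok]
  8: obs=x cand={2} pick 2 [1->2 ok]
  9: obs=y cand={0,1} pick 0 [2->0 ok]
  10: obs=z cand={3} pick 3 [0->3 ok]
  11: obs=y cand={0,1} pick 0 [3->0 ok]
  12: obs=y cand={0,1} pick 1 [0->1 ok]
  13: obs=y cand={0,1} pick 0 [1->0 ok]
  14: obs=y cand={0,1} pick 1 [0->1 ok]
  15: obs=y cand={0,1} pick 1 [1->1 ok]
  16: obs=x cand={2} pick 2 [1->2 ok]
  17: obs=y cand={0,1} pick 1 [2->1 ok]
  18: obs=y cand={0,1} pick 0 [1->0 ok]
  19: obs=z cand={3} pick 3 [0->3 ok]
  20: obs=x cand={2} pick 2 [3->2 ok]
  21: obs=y cand={0,1} pick 1 [2->1 ok]
  22: obs=x cand={2} pick 2 [1->2 ok]
  23: obs=z cand={3} pick 3 [2->3 ok]
  24: obs=x cand={2} pick 2 [3->2 ok]
  25: obs=y cand={0,1} pick 1 [2->1 ok]

0,3,2,0,3,0,1,1,2,0,3,0,1,0,1,1,2,1,0,3,2,1,2,3,2,1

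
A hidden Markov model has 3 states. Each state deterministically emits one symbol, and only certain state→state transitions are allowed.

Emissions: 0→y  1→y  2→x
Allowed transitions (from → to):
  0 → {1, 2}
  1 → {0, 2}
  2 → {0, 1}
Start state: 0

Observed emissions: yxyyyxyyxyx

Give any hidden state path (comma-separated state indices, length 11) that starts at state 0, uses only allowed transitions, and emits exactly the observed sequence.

0,2,1,0,1,2,1,0,2,1,2

  pos 0: y in {0,1}, choose 0; start
  pos 1: x in {2}, choose 2; 0->2 ok
  pos 2: y in {0,1}, choose 1; 2->1 ok
  pos 3: y in {0,1}, choose 0; 1->0 ok
  pos 4: y in {0,1}, choose 1; 0->1 ok
  pos 5: x in {2}, choose 2; 1->2 ok
  pos 6: y in {0,1}, choose 1; 2->1 ok
  pos 7: y in {0,1}, choose 0; 1->0 ok
  pos 8: x in {2}, choose 2; 0->2 ok
  pos 9: y in {0,1}, choose 1; 2->1 ok
  pos 10: x in {2}, choose 2; 1->2 ok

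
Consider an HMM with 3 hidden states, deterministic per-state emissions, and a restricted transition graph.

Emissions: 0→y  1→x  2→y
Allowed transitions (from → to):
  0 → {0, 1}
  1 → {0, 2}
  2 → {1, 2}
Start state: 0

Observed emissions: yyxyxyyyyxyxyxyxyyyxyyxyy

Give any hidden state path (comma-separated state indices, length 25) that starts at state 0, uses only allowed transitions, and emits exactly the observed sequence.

  pos 0: y in {0,2}, choose 0; start
  pos 1: y in {0,2}, choose 0; 0->0 ok
  pos 2: x in {1}, choose 1; 0->1 ok
  pos 3: y in {0,2}, choose 2; 1->2 ok
  pos 4: x in {1}, choose 1; 2->1 ok
  pos 5: y in {0,2}, choose 0; 1->0 ok
  pos 6: y in {0,2}, choose 0; 0->0 ok
  pos 7: y in {0,2}, choose 0; 0->0 ok
  pos 8: y in {0,2}, choose 0; 0->0 ok
  pos 9: x in {1}, choose 1; 0->1 ok
  pos 10: y in {0,2}, choose 2; 1->2 ok
  pos 11: x in {1}, choose 1; 2->1 ok
  pos 12: y in {0,2}, choose 0; 1->0 ok
  pos 13: x in {1}, choose 1; 0->1 ok
  pos 14: y in {0,2}, choose 2; 1->2 ok
  pos 15: x in {1}, choose 1; 2->1 ok
  pos 16: y in {0,2}, choose 2; 1->2 ok
  pos 17: y in {0,2}, choose 2; 2->2 ok
  pos 18: y in {0,2}, choose 2; 2->2 ok
  pos 19: x in {1}, choose 1; 2->1 ok
  pos 20: y in {0,2}, choose 0; 1->0 ok
  pos 21: y in {0,2}, choose 0; 0->0 ok
  pos 22: x in {1}, choose 1; 0->1 ok
  pos 23: y in {0,2}, choose 2; 1->2 ok
  pos 24: y in {0,2}, choose 2; 2->2 ok

0,0,1,2,1,0,0,0,0,1,2,1,0,1,2,1,2,2,2,1,0,0,1,2,2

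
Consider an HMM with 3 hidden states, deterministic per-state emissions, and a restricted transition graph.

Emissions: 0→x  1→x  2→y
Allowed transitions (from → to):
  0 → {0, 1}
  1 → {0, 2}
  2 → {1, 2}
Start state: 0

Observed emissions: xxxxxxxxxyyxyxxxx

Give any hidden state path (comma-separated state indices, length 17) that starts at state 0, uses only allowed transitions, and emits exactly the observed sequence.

  0: obs=x cand={0,1} pick 0 [start]
  1: obs=x cand={0,1} pick 0 [0->0 ok]
  2: obs=x cand={0,1} pick 0 [0->0 ok]
  3: obs=x cand={0,1} pick 1 [0->1 ok]
  4: obs=x cand={0,1} pick 0 [1->0 ok]
  5: obs=x cand={0,1} pick 1 [0->1 ok]
  6: obs=x cand={0,1} pick 0 [1->0 ok]
  7: obs=x cand={0,1} pick 0 [0->0 ok]
  8: obs=x cand={0,1} pick 1 [0->1 ok]
  9: obs=y cand={2} pick 2 [1->2 ok]
  10: obs=y cand={2} pick 2 [2->2 ok]
  11: obs=x cand={0,1} pick 1 [2->1 ok]
  12: obs=y cand={2} pick 2 [1->2 ok]
  13: obs=x cand={0,1} pick 1 [2->1 ok]
  14: obs=x cand={0,1} pick 0 [1->0 ok]
  15: obs=x cand={0,1} pick 0 [0->0 ok]
  16: obs=x cand={0,1} pick 1 [0->1 ok]

0,0,0,1,0,1,0,0,1,2,2,1,2,1,0,0,1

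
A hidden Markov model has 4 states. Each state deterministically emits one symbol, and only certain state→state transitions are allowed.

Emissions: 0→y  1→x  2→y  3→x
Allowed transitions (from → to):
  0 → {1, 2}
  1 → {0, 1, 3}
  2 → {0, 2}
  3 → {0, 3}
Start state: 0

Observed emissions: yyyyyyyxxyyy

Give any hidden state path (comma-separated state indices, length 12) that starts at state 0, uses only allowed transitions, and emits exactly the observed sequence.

  t0 'y' -> {0,2}, take 0 (start)
  t1 'y' -> {0,2}, take 2 (0->2 ok)
  t2 'y' -> {0,2}, take 0 (2->0 ok)
  t3 'y' -> {0,2}, take 2 (0->2 ok)
  t4 'y' -> {0,2}, take 2 (2->2 ok)
  t5 'y' -> {0,2}, take 2 (2->2 ok)
  t6 'y' -> {0,2}, take 0 (2->0 ok)
  t7 'x' -> {1,3}, take 1 (0->1 ok)
  t8 'x' -> {1,3}, take 3 (1->3 ok)
  t9 'y' -> {0,2}, take 0 (3->0 ok)
  t10 'y' -> {0,2}, take 2 (0->2 ok)
  t11 'y' -> {0,2}, take 0 (2->0 ok)

0,2,0,2,2,2,0,1,3,0,2,0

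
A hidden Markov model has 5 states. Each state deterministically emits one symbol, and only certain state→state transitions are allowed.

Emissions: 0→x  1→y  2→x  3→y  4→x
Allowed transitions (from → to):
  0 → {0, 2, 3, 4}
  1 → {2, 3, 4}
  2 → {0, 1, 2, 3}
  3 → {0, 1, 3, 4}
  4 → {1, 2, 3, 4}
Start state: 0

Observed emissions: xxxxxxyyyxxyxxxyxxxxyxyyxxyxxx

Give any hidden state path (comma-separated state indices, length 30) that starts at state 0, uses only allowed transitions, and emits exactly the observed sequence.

  pos 0: x in {0,2,4}, choose 0; start
  pos 1: x in {0,2,4}, choose 4; 0->4 ok
  pos 2: x in {0,2,4}, choose 2; 4->2 ok
  pos 3: x in {0,2,4}, choose 0; 2->0 ok
  pos 4: x in {0,2,4}, choose 2; 0->2 ok
  pos 5: x in {0,2,4}, choose 2; 2->2 ok
  pos 6: y in {1,3}, choose 1; 2->1 ok
  pos 7: y in {1,3}, choose 3; 1->3 ok
  pos 8: y in {1,3}, choose 3; 3->3 ok
  pos 9: x in {0,2,4}, choose 0; 3->0 ok
  pos 10: x in {0,2,4}, choose 0; 0->0 ok
  pos 11: y in {1,3}, choose 3; 0->3 ok
  pos 12: x in {0,2,4}, choose 4; 3->4 ok
  pos 13: x in {0,2,4}, choose 2; 4->2 ok
  pos 14: x in {0,2,4}, choose 2; 2->2 ok
  pos 15: y in {1,3}, choose 3; 2->3 ok
  pos 16: x in {0,2,4}, choose 4; 3->4 ok
  pos 17: x in {0,2,4}, choose 2; 4->2 ok
  pos 18: x in {0,2,4}, choose 0; 2->0 ok
  pos 19: x in {0,2,4}, choose 2; 0->2 ok
  pos 20: y in {1,3}, choose 1; 2->1 ok
  pos 21: x in {0,2,4}, choose 2; 1->2 ok
  pos 22: y in {1,3}, choose 1; 2->1 ok
  pos 23: y in {1,3}, choose 3; 1->3 ok
  pos 24: x in {0,2,4}, choose 4; 3->4 ok
  pos 25: x in {0,2,4}, choose 4; 4->4 ok
  pos 26: y in {1,3}, choose 1; 4->1 ok
  pos 27: x in {0,2,4}, choose 2; 1->2 ok
  pos 28: x in {0,2,4}, choose 0; 2->0 ok
  pos 29: x in {0,2,4}, choose 2; 0->2 ok

0,4,2,0,2,2,1,3,3,0,0,3,4,2,2,3,4,2,0,2,1,2,1,3,4,4,1,2,0,2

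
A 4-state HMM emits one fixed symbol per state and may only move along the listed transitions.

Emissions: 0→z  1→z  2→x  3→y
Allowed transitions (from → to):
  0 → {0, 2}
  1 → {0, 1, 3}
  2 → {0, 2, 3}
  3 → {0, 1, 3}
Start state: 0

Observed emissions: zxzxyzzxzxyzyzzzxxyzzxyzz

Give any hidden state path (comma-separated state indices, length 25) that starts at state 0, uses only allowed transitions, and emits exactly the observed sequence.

  pos 0: z in {0,1}, choose 0; start
  pos 1: x in {2}, choose 2; 0->2 ok
  pos 2: z in {0,1}, choose 0; 2->0 ok
  pos 3: x in {2}, choose 2; 0->2 ok
  pos 4: y in {3}, choose 3; 2->3 ok
  pos 5: z in {0,1}, choose 0; 3->0 ok
  pos 6: z in {0,1}, choose 0; 0->0 ok
  pos 7: x in {2}, choose 2; 0->2 ok
  pos 8: z in {0,1}, choose 0; 2->0 ok
  pos 9: x in {2}, choose 2; 0->2 ok
  pos 10: y in {3}, choose 3; 2->3 ok
  pos 11: z in {0,1}, choose 1; 3->1 ok
  pos 12: y in {3}, choose 3; 1->3 ok
  pos 13: z in {0,1}, choose 1; 3->1 ok
  pos 14: z in {0,1}, choose 1; 1->1 ok
  pos 15: z in {0,1}, choose 0; 1->0 ok
  pos 16: x in {2}, choose 2; 0->2 ok
  pos 17: x in {2}, choose 2; 2->2 ok
  pos 18: y in {3}, choose 3; 2->3 ok
  pos 19: z in {0,1}, choose 1; 3->1 ok
  pos 20: z in {0,1}, choose 0; 1->0 ok
  pos 21: x in {2}, choose 2; 0->2 ok
  pos 22: y in {3}, choose 3; 2->3 ok
  pos 23: z in {0,1}, choose 0; 3->0 ok
  pos 24: z in {0,1}, choose 0; 0->0 ok

0,2,0,2,3,0,0,2,0,2,3,1,3,1,1,0,2,2,3,1,0,2,3,0,0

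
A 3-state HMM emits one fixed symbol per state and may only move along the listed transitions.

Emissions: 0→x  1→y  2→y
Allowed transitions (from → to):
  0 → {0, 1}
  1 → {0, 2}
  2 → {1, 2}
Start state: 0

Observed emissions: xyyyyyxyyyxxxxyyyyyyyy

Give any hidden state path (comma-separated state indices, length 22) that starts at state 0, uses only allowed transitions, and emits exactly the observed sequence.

0,1,2,1,2,1,0,1,2,1,0,0,0,0,1,2,2,2,1,2,1,2

  [0] x  {0}  => 0  start
  [1] y  {1,2}  => 1  0->1 ok
  [2] y  {1,2}  => 2  1->2 ok
  [3] y  {1,2}  => 1  2->1 ok
  [4] y  {1,2}  => 2  1->2 ok
  [5] y  {1,2}  => 1  2->1 ok
  [6] x  {0}  => 0  1->0 ok
  [7] y  {1,2}  => 1  0->1 ok
  [8] y  {1,2}  => 2  1->2 ok
  [9] y  {1,2}  => 1  2->1 ok
  [10] x  {0}  => 0  1->0 ok
  [11] x  {0}  => 0  0->0 ok
  [12] x  {0}  => 0  0->0 ok
  [13] x  {0}  => 0  0->0 ok
  [14] y  {1,2}  => 1  0->1 ok
  [15] y  {1,2}  => 2  1->2 ok
  [16] y  {1,2}  => 2  2->2 ok
  [17] y  {1,2}  => 2  2->2 ok
  [18] y  {1,2}  => 1  2->1 ok
  [19] y  {1,2}  => 2  1->2 ok
  [20] y  {1,2}  => 1  2->1 ok
  [21] y  {1,2}  => 2  1->2 ok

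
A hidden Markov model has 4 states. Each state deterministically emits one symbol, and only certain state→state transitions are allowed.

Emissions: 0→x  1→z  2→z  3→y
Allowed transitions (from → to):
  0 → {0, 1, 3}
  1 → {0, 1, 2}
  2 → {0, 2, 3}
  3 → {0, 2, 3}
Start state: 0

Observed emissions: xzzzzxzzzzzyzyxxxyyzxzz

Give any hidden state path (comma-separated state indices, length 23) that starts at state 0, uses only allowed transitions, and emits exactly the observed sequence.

  t0 'x' -> {0}, take 0 (start)
  t1 'z' -> {1,2}, take 1 (0->1 ok)
  t2 'z' -> {1,2}, take 1 (1->1 ok)
  t3 'z' -> {1,2}, take 1 (1->1 ok)
  t4 'z' -> {1,2}, take 2 (1->2 ok)
  t5 'x' -> {0}, take 0 (2->0 ok)
  t6 'z' -> {1,2}, take 1 (0->1 ok)
  t7 'z' -> {1,2}, take 1 (1->1 ok)
  t8 'z' -> {1,2}, take 1 (1->1 ok)
  t9 'z' -> {1,2}, take 2 (1->2 ok)
  t10 'z' -> {1,2}, take 2 (2->2 ok)
  t11 'y' -> {3}, take 3 (2->3 ok)
  t12 'z' -> {1,2}, take 2 (3->2 ok)
  t13 'y' -> {3}, take 3 (2->3 ok)
  t14 'x' -> {0}, take 0 (3->0 ok)
  t15 'x' -> {0}, take 0 (0->0 ok)
  t16 'x' -> {0}, take 0 (0->0 ok)
  t17 'y' -> {3}, take 3 (0->3 ok)
  t18 'y' -> {3}, take 3 (3->3 ok)
  t19 'z' -> {1,2}, take 2 (3->2 ok)
  t20 'x' -> {0}, take 0 (2->0 ok)
  t21 'z' -> {1,2}, take 1 (0->1 ok)
  t22 'z' -> {1,2}, take 1 (1->1 ok)

0,1,1,1,2,0,1,1,1,2,2,3,2,3,0,0,0,3,3,2,0,1,1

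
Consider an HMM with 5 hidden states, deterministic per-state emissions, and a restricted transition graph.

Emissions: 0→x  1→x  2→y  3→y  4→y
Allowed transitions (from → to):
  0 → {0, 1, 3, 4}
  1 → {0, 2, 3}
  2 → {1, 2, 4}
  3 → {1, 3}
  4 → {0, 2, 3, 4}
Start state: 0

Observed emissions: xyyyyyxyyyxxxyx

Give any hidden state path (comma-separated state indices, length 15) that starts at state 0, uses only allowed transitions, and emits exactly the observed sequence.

0,4,3,3,3,3,1,2,2,2,1,0,0,4,0

  t0 'x' -> {0,1}, take 0 (start)
  t1 'y' -> {2,3,4}, take 4 (0->4 ok)
  t2 'y' -> {2,3,4}, take 3 (4->3 ok)
  t3 'y' -> {2,3,4}, take 3 (3->3 ok)
  t4 'y' -> {2,3,4}, take 3 (3->3 ok)
  t5 'y' -> {2,3,4}, take 3 (3->3 ok)
  t6 'x' -> {0,1}, take 1 (3->1 ok)
  t7 'y' -> {2,3,4}, take 2 (1->2 ok)
  t8 'y' -> {2,3,4}, take 2 (2->2 ok)
  t9 'y' -> {2,3,4}, take 2 (2->2 ok)
  t10 'x' -> {0,1}, take 1 (2->1 ok)
  t11 'x' -> {0,1}, take 0 (1->0 ok)
  t12 'x' -> {0,1}, take 0 (0->0 ok)
  t13 'y' -> {2,3,4}, take 4 (0->4 ok)
  t14 'x' -> {0,1}, take 0 (4->0 ok)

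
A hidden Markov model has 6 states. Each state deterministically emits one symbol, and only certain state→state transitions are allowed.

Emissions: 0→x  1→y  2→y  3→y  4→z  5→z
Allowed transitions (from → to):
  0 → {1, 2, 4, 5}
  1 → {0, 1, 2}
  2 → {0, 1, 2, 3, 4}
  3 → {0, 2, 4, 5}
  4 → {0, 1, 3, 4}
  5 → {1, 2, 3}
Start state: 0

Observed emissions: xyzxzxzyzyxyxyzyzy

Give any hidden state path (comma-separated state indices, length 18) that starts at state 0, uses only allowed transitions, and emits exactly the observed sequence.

0,2,4,0,4,0,5,3,4,1,0,2,0,2,4,3,5,1

  0: obs=x cand={0} pick 0 [start]
  1: obs=y cand={1,2,3} pick 2 [0->2 ok]
  2: obs=z cand={4,5} pick 4 [2->4 ok]
  3: obs=x cand={0} pick 0 [4->0 ok]
  4: obs=z cand={4,5} pick 4 [0->4 ok]
  5: obs=x cand={0} pick 0 [4->0 ok]
  6: obs=z cand={4,5} pick 5 [0->5 ok]
  7: obs=y cand={1,2,3} pick 3 [5->3 ok]
  8: obs=z cand={4,5} pick 4 [3->4 ok]
  9: obs=y cand={1,2,3} pick 1 [4->1 ok]
  10: obs=x cand={0} pick 0 [1->0 ok]
  11: obs=y cand={1,2,3} pick 2 [0->2 ok]
  12: obs=x cand={0} pick 0 [2->0 ok]
  13: obs=y cand={1,2,3} pick 2 [0->2 ok]
  14: obs=z cand={4,5} pick 4 [2->4 ok]
  15: obs=y cand={1,2,3} pick 3 [4->3 ok]
  16: obs=z cand={4,5} pick 5 [3->5 ok]
  17: obs=y cand={1,2,3} pick 1 [5->1 ok]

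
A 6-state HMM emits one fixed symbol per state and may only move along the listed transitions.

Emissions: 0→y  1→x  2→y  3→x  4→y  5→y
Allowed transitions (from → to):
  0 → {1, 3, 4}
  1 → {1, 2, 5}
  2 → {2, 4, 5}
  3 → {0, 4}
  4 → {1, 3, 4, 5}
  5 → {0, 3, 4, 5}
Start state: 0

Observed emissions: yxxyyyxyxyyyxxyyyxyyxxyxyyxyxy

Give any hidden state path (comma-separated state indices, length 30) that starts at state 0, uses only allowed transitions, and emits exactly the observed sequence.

  [0] y  {0,2,4,5}  => 0  start
  [1] x  {1,3}  => 1  0->1 ok
  [2] x  {1,3}  => 1  1->1 ok
  [3] y  {0,2,4,5}  => 5  1->5 ok
  [4] y  {0,2,4,5}  => 0  5->0 ok
  [5] y  {0,2,4,5}  => 4  0->4 ok
  [6] x  {1,3}  => 3  4->3 ok
  [7] y  {0,2,4,5}  => 0  3->0 ok
  [8] x  {1,3}  => 1  0->1 ok
  [9] y  {0,2,4,5}  => 2  1->2 ok
  [10] y  {0,2,4,5}  => 5  2->5 ok
  [11] y  {0,2,4,5}  => 4  5->4 ok
  [12] x  {1,3}  => 1  4->1 ok
  [13] x  {1,3}  => 1  1->1 ok
  [14] y  {0,2,4,5}  => 5  1->5 ok
  [15] y  {0,2,4,5}  => 5  5->5 ok
  [16] y  {0,2,4,5}  => 5  5->5 ok
  [17] x  {1,3}  => 3  5->3 ok
  [18] y  {0,2,4,5}  => 0  3->0 ok
  [19] y  {0,2,4,5}  => 4  0->4 ok
  [20] x  {1,3}  => 1  4->1 ok
  [21] x  {1,3}  => 1  1->1 ok
  [22] y  {0,2,4,5}  => 5  1->5 ok
  [23] x  {1,3}  => 3  5->3 ok
  [24] y  {0,2,4,5}  => 4  3->4 ok
  [25] y  {0,2,4,5}  => 4  4->4 ok
  [26] x  {1,3}  => 3  4->3 ok
  [27] y  {0,2,4,5}  => 4  3->4 ok
  [28] x  {1,3}  => 3  4->3 ok
  [29] y  {0,2,4,5}  => 0  3->0 ok

0,1,1,5,0,4,3,0,1,2,5,4,1,1,5,5,5,3,0,4,1,1,5,3,4,4,3,4,3,0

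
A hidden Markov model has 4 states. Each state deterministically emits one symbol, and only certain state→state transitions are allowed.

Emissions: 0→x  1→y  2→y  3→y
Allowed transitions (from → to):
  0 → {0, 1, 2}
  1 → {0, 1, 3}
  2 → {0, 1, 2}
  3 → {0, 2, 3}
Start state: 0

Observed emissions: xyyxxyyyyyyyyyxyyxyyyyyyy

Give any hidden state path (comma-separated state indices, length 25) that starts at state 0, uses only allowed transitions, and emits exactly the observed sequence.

  t0 'x' -> {0}, take 0 (start)
  t1 'y' -> {1,2,3}, take 2 (0->2 ok)
  t2 'y' -> {1,2,3}, take 1 (2->1 ok)
  t3 'x' -> {0}, take 0 (1->0 ok)
  t4 'x' -> {0}, take 0 (0->0 ok)
  t5 'y' -> {1,2,3}, take 1 (0->1 ok)
  t6 'y' -> {1,2,3}, take 3 (1->3 ok)
  t7 'y' -> {1,2,3}, take 3 (3->3 ok)
  t8 'y' -> {1,2,3}, take 3 (3->3 ok)
  t9 'y' -> {1,2,3}, take 2 (3->2 ok)
  t10 'y' -> {1,2,3}, take 1 (2->1 ok)
  t11 'y' -> {1,2,3}, take 3 (1->3 ok)
  t12 'y' -> {1,2,3}, take 3 (3->3 ok)
  t13 'y' -> {1,2,3}, take 3 (3->3 ok)
  t14 'x' -> {0}, take 0 (3->0 ok)
  t15 'y' -> {1,2,3}, take 1 (0->1 ok)
  t16 'y' -> {1,2,3}, take 3 (1->3 ok)
  t17 'x' -> {0}, take 0 (3->0 ok)
  t18 'y' -> {1,2,3}, take 1 (0->1 ok)
  t19 'y' -> {1,2,3}, take 1 (1->1 ok)
  t20 'y' -> {1,2,3}, take 3 (1->3 ok)
  t21 'y' -> {1,2,3}, take 3 (3->3 ok)
  t22 'y' -> {1,2,3}, take 2 (3->2 ok)
  t23 'y' -> {1,2,3}, take 2 (2->2 ok)
  t24 'y' -> {1,2,3}, take 1 (2->1 ok)

0,2,1,0,0,1,3,3,3,2,1,3,3,3,0,1,3,0,1,1,3,3,2,2,1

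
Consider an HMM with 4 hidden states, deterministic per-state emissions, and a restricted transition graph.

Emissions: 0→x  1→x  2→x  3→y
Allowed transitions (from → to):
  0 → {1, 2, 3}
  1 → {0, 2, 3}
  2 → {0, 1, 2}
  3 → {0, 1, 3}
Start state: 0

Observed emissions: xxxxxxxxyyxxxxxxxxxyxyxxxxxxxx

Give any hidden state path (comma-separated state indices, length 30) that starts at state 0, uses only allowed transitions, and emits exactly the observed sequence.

0,2,0,2,2,1,2,1,3,3,1,2,1,2,1,2,2,0,1,3,1,3,1,2,2,2,0,2,2,1

  [0] x  {0,1,2}  => 0  start
  [1] x  {0,1,2}  => 2  0->2 ok
  [2] x  {0,1,2}  => 0  2->0 ok
  [3] x  {0,1,2}  => 2  0->2 ok
  [4] x  {0,1,2}  => 2  2->2 ok
  [5] x  {0,1,2}  => 1  2->1 ok
  [6] x  {0,1,2}  => 2  1->2 ok
  [7] x  {0,1,2}  => 1  2->1 ok
  [8] y  {3}  => 3  1->3 ok
  [9] y  {3}  => 3  3->3 ok
  [10] x  {0,1,2}  => 1  3->1 ok
  [11] x  {0,1,2}  => 2  1->2 ok
  [12] x  {0,1,2}  => 1  2->1 ok
  [13] x  {0,1,2}  => 2  1->2 ok
  [14] x  {0,1,2}  => 1  2->1 ok
  [15] x  {0,1,2}  => 2  1->2 ok
  [16] x  {0,1,2}  => 2  2->2 ok
  [17] x  {0,1,2}  => 0  2->0 ok
  [18] x  {0,1,2}  => 1  0->1 ok
  [19] y  {3}  => 3  1->3 ok
  [20] x  {0,1,2}  => 1  3->1 ok
  [21] y  {3}  => 3  1->3 ok
  [22] x  {0,1,2}  => 1  3->1 ok
  [23] x  {0,1,2}  => 2  1->2 ok
  [24] x  {0,1,2}  => 2  2->2 ok
  [25] x  {0,1,2}  => 2  2->2 ok
  [26] x  {0,1,2}  => 0  2->0 ok
  [27] x  {0,1,2}  => 2  0->2 ok
  [28] x  {0,1,2}  => 2  2->2 ok
  [29] x  {0,1,2}  => 1  2->1 ok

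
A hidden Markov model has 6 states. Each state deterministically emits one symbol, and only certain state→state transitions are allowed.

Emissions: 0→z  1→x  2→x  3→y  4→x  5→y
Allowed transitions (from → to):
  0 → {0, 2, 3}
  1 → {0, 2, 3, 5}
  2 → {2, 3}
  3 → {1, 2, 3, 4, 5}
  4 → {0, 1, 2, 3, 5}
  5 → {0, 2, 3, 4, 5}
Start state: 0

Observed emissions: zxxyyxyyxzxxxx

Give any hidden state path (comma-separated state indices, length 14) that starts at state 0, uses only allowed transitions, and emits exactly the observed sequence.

  t0 'z' -> {0}, take 0 (start)
  t1 'x' -> {1,2,4}, take 2 (0->2 ok)
  t2 'x' -> {1,2,4}, take 2 (2->2 ok)
  t3 'y' -> {3,5}, take 3 (2->3 ok)
  t4 'y' -> {3,5}, take 3 (3->3 ok)
  t5 'x' -> {1,2,4}, take 1 (3->1 ok)
  t6 'y' -> {3,5}, take 5 (1->5 ok)
  t7 'y' -> {3,5}, take 3 (5->3 ok)
  t8 'x' -> {1,2,4}, take 4 (3->4 ok)
  t9 'z' -> {0}, take 0 (4->0 ok)
  t10 'x' -> {1,2,4}, take 2 (0->2 ok)
  t11 'x' -> {1,2,4}, take 2 (2->2 ok)
  t12 'x' -> {1,2,4}, take 2 (2->2 ok)
  t13 'x' -> {1,2,4}, take 2 (2->2 ok)

0,2,2,3,3,1,5,3,4,0,2,2,2,2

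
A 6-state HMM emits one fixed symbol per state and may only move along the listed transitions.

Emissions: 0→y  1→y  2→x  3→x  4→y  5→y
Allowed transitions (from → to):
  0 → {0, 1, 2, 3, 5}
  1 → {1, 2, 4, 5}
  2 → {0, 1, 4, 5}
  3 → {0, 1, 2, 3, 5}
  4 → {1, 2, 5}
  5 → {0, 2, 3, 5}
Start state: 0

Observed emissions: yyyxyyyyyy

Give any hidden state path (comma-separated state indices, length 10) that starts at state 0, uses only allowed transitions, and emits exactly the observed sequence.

  t0 'y' -> {0,1,4,5}, take 0 (start)
  t1 'y' -> {0,1,4,5}, take 1 (0->1 ok)
  t2 'y' -> {0,1,4,5}, take 1 (1->1 ok)
  t3 'x' -> {2,3}, take 2 (1->2 ok)
  t4 'y' -> {0,1,4,5}, take 1 (2->1 ok)
  t5 'y' -> {0,1,4,5}, take 1 (1->1 ok)
  t6 'y' -> {0,1,4,5}, take 5 (1->5 ok)
  t7 'y' -> {0,1,4,5}, take 0 (5->0 ok)
  t8 'y' -> {0,1,4,5}, take 1 (0->1 ok)
  t9 'y' -> {0,1,4,5}, take 5 (1->5 ok)

0,1,1,2,1,1,5,0,1,5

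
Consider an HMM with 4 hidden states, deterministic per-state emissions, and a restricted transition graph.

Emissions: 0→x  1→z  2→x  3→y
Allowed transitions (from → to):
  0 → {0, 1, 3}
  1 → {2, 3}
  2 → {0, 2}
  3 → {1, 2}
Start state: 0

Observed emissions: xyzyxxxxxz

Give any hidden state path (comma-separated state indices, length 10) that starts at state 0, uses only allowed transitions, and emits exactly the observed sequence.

  [0] x  {0,2}  => 0  start
  [1] y  {3}  => 3  0->3 ok
  [2] z  {1}  => 1  3->1 ok
  [3] y  {3}  => 3  1->3 ok
  [4] x  {0,2}  => 2  3->2 ok
  [5] x  {0,2}  => 2  2->2 ok
  [6] x  {0,2}  => 2  2->2 ok
  [7] x  {0,2}  => 2  2->2 ok
  [8] x  {0,2}  => 0  2->0 ok
  [9] z  {1}  => 1  0->1 ok

0,3,1,3,2,2,2,2,0,1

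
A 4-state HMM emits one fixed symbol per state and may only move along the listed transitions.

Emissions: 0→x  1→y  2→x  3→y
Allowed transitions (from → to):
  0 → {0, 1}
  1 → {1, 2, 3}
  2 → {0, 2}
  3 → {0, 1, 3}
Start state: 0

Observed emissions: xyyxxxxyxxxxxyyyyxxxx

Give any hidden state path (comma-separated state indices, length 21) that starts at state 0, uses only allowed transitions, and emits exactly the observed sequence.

0,1,1,2,2,2,0,1,2,2,2,2,0,1,3,3,1,2,2,0,0

  t0 'x' -> {0,2}, take 0 (start)
  t1 'y' -> {1,3}, take 1 (0->1 ok)
  t2 'y' -> {1,3}, take 1 (1->1 ok)
  t3 'x' -> {0,2}, take 2 (1->2 ok)
  t4 'x' -> {0,2}, take 2 (2->2 ok)
  t5 'x' -> {0,2}, take 2 (2->2 ok)
  t6 'x' -> {0,2}, take 0 (2->0 ok)
  t7 'y' -> {1,3}, take 1 (0->1 ok)
  t8 'x' -> {0,2}, take 2 (1->2 ok)
  t9 'x' -> {0,2}, take 2 (2->2 ok)
  t10 'x' -> {0,2}, take 2 (2->2 ok)
  t11 'x' -> {0,2}, take 2 (2->2 ok)
  t12 'x' -> {0,2}, take 0 (2->0 ok)
  t13 'y' -> {1,3}, take 1 (0->1 ok)
  t14 'y' -> {1,3}, take 3 (1->3 ok)
  t15 'y' -> {1,3}, take 3 (3->3 ok)
  t16 'y' -> {1,3}, take 1 (3->1 ok)
  t17 'x' -> {0,2}, take 2 (1->2 ok)
  t18 'x' -> {0,2}, take 2 (2->2 ok)
  t19 'x' -> {0,2}, take 0 (2->0 ok)
  t20 'x' -> {0,2}, take 0 (0->0 ok)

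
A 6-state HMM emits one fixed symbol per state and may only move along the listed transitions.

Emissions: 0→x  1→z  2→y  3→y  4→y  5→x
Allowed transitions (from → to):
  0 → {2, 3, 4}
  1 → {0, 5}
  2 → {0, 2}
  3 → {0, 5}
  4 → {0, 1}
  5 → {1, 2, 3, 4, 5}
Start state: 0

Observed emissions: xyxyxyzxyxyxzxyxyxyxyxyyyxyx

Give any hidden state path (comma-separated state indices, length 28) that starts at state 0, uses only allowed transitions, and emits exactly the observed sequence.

  pos 0: x in {0,5}, choose 0; start
  pos 1: y in {2,3,4}, choose 2; 0->2 ok
  pos 2: x in {0,5}, choose 0; 2->0 ok
  pos 3: y in {2,3,4}, choose 3; 0->3 ok
  pos 4: x in {0,5}, choose 0; 3->0 ok
  pos 5: y in {2,3,4}, choose 4; 0->4 ok
  pos 6: z in {1}, choose 1; 4->1 ok
  pos 7: x in {0,5}, choose 0; 1->0 ok
  pos 8: y in {2,3,4}, choose 4; 0->4 ok
  pos 9: x in {0,5}, choose 0; 4->0 ok
  pos 10: y in {2,3,4}, choose 3; 0->3 ok
  pos 11: x in {0,5}, choose 5; 3->5 ok
  pos 12: z in {1}, choose 1; 5->1 ok
  pos 13: x in {0,5}, choose 5; 1->5 ok
  pos 14: y in {2,3,4}, choose 2; 5->2 ok
  pos 15: x in {0,5}, choose 0; 2->0 ok
  pos 16: y in {2,3,4}, choose 4; 0->4 ok
  pos 17: x in {0,5}, choose 0; 4->0 ok
  pos 18: y in {2,3,4}, choose 3; 0->3 ok
  pos 19: x in {0,5}, choose 0; 3->0 ok
  pos 20: y in {2,3,4}, choose 4; 0->4 ok
  pos 21: x in {0,5}, choose 0; 4->0 ok
  pos 22: y in {2,3,4}, choose 2; 0->2 ok
  pos 23: y in {2,3,4}, choose 2; 2->2 ok
  pos 24: y in {2,3,4}, choose 2; 2->2 ok
  pos 25: x in {0,5}, choose 0; 2->0 ok
  pos 26: y in {2,3,4}, choose 4; 0->4 ok
  pos 27: x in {0,5}, choose 0; 4->0 ok

0,2,0,3,0,4,1,0,4,0,3,5,1,5,2,0,4,0,3,0,4,0,2,2,2,0,4,0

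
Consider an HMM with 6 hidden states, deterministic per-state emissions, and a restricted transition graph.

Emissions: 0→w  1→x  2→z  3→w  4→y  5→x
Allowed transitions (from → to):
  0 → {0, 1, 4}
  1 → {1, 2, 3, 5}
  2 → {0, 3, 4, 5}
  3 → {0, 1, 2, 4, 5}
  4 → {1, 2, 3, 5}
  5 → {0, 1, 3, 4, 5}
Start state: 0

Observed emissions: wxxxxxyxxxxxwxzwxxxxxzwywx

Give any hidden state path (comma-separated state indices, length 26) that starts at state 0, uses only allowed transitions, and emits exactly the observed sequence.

  t0 'w' -> {0,3}, take 0 (start)
  t1 'x' -> {1,5}, take 1 (0->1 ok)
  t2 'x' -> {1,5}, take 5 (1->5 ok)
  t3 'x' -> {1,5}, take 1 (5->1 ok)
  t4 'x' -> {1,5}, take 5 (1->5 ok)
  t5 'x' -> {1,5}, take 5 (5->5 ok)
  t6 'y' -> {4}, take 4 (5->4 ok)
  t7 'x' -> {1,5}, take 1 (4->1 ok)
  t8 'x' -> {1,5}, take 1 (1->1 ok)
  t9 'x' -> {1,5}, take 5 (1->5 ok)
  t10 'x' -> {1,5}, take 5 (5->5 ok)
  t11 'x' -> {1,5}, take 5 (5->5 ok)
  t12 'w' -> {0,3}, take 0 (5->0 ok)
  t13 'x' -> {1,5}, take 1 (0->1 ok)
  t14 'z' -> {2}, take 2 (1->2 ok)
  t15 'w' -> {0,3}, take 0 (2->0 ok)
  t16 'x' -> {1,5}, take 1 (0->1 ok)
  t17 'x' -> {1,5}, take 1 (1->1 ok)
  t18 'x' -> {1,5}, take 1 (1->1 ok)
  t19 'x' -> {1,5}, take 5 (1->5 ok)
  t20 'x' -> {1,5}, take 1 (5->1 ok)
  t21 'z' -> {2}, take 2 (1->2 ok)
  t22 'w' -> {0,3}, take 3 (2->3 ok)
  t23 'y' -> {4}, take 4 (3->4 ok)
  t24 'w' -> {0,3}, take 3 (4->3 ok)
  t25 'x' -> {1,5}, take 5 (3->5 ok)

0,1,5,1,5,5,4,1,1,5,5,5,0,1,2,0,1,1,1,5,1,2,3,4,3,5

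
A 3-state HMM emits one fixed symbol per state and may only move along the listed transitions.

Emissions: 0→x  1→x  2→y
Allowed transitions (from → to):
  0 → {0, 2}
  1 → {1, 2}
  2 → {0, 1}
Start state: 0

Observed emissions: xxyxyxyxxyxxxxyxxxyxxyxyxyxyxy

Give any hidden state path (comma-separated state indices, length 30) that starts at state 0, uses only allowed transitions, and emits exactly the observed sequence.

  t0 'x' -> {0,1}, take 0 (start)
  t1 'x' -> {0,1}, take 0 (0->0 ok)
  t2 'y' -> {2}, take 2 (0->2 ok)
  t3 'x' -> {0,1}, take 1 (2->1 ok)
  t4 'y' -> {2}, take 2 (1->2 ok)
  t5 'x' -> {0,1}, take 1 (2->1 ok)
  t6 'y' -> {2}, take 2 (1->2 ok)
  t7 'x' -> {0,1}, take 0 (2->0 ok)
  t8 'x' -> {0,1}, take 0 (0->0 ok)
  t9 'y' -> {2}, take 2 (0->2 ok)
  t10 'x' -> {0,1}, take 0 (2->0 ok)
  t11 'x' -> {0,1}, take 0 (0->0 ok)
  t12 'x' -> {0,1}, take 0 (0->0 ok)
  t13 'x' -> {0,1}, take 0 (0->0 ok)
  t14 'y' -> {2}, take 2 (0->2 ok)
  t15 'x' -> {0,1}, take 0 (2->0 ok)
  t16 'x' -> {0,1}, take 0 (0->0 ok)
  t17 'x' -> {0,1}, take 0 (0->0 ok)
  t18 'y' -> {2}, take 2 (0->2 ok)
  t19 'x' -> {0,1}, take 0 (2->0 ok)
  t20 'x' -> {0,1}, take 0 (0->0 ok)
  t21 'y' -> {2}, take 2 (0->2 ok)
  t22 'x' -> {0,1}, take 1 (2->1 ok)
  t23 'y' -> {2}, take 2 (1->2 ok)
  t24 'x' -> {0,1}, take 0 (2->0 ok)
  t25 'y' -> {2}, take 2 (0->2 ok)
  t26 'x' -> {0,1}, take 1 (2->1 ok)
  t27 'y' -> {2}, take 2 (1->2 ok)
  t28 'x' -> {0,1}, take 0 (2->0 ok)
  t29 'y' -> {2}, take 2 (0->2 ok)

0,0,2,1,2,1,2,0,0,2,0,0,0,0,2,0,0,0,2,0,0,2,1,2,0,2,1,2,0,2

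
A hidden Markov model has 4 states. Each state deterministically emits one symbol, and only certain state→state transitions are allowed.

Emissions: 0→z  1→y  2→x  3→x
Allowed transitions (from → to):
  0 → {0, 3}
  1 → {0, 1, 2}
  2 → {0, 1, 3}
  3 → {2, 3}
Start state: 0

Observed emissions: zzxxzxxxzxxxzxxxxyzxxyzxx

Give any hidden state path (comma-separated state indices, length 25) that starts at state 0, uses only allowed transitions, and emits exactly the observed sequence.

  [0] z  {0}  => 0  start
  [1] z  {0}  => 0  0->0 ok
  [2] x  {2,3}  => 3  0->3 ok
  [3] x  {2,3}  => 2  3->2 ok
  [4] z  {0}  => 0  2->0 ok
  [5] x  {2,3}  => 3  0->3 ok
  [6] x  {2,3}  => 3  3->3 ok
  [7] x  {2,3}  => 2  3->2 ok
  [8] z  {0}  => 0  2->0 ok
  [9] x  {2,3}  => 3  0->3 ok
  [10] x  {2,3}  => 3  3->3 ok
  [11] x  {2,3}  => 2  3->2 ok
  [12] z  {0}  => 0  2->0 ok
  [13] x  {2,3}  => 3  0->3 ok
  [14] x  {2,3}  => 2  3->2 ok
  [15] x  {2,3}  => 3  2->3 ok
  [16] x  {2,3}  => 2  3->2 ok
  [17] y  {1}  => 1  2->1 ok
  [18] z  {0}  => 0  1->0 ok
  [19] x  {2,3}  => 3  0->3 ok
  [20] x  {2,3}  => 2  3->2 ok
  [21] y  {1}  => 1  2->1 ok
  [22] z  {0}  => 0  1->0 ok
  [23] x  {2,3}  => 3  0->3 ok
  [24] x  {2,3}  => 2  3->2 ok

0,0,3,2,0,3,3,2,0,3,3,2,0,3,2,3,2,1,0,3,2,1,0,3,2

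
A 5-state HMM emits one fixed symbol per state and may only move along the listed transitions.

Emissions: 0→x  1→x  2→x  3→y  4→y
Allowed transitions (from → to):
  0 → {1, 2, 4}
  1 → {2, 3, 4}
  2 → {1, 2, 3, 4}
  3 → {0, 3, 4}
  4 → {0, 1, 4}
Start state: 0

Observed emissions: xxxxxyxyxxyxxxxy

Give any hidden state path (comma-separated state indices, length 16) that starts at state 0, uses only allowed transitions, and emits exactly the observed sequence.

  pos 0: x in {0,1,2}, choose 0; start
  pos 1: x in {0,1,2}, choose 1; 0->1 ok
  pos 2: x in {0,1,2}, choose 2; 1->2 ok
  pos 3: x in {0,1,2}, choose 2; 2->2 ok
  pos 4: x in {0,1,2}, choose 2; 2->2 ok
  pos 5: y in {3,4}, choose 4; 2->4 ok
  pos 6: x in {0,1,2}, choose 1; 4->1 ok
  pos 7: y in {3,4}, choose 3; 1->3 ok
  pos 8: x in {0,1,2}, choose 0; 3->0 ok
  pos 9: x in {0,1,2}, choose 1; 0->1 ok
  pos 10: y in {3,4}, choose 3; 1->3 ok
  pos 11: x in {0,1,2}, choose 0; 3->0 ok
  pos 12: x in {0,1,2}, choose 2; 0->2 ok
  pos 13: x in {0,1,2}, choose 2; 2->2 ok
  pos 14: x in {0,1,2}, choose 1; 2->1 ok
  pos 15: y in {3,4}, choose 4; 1->4 ok

0,1,2,2,2,4,1,3,0,1,3,0,2,2,1,4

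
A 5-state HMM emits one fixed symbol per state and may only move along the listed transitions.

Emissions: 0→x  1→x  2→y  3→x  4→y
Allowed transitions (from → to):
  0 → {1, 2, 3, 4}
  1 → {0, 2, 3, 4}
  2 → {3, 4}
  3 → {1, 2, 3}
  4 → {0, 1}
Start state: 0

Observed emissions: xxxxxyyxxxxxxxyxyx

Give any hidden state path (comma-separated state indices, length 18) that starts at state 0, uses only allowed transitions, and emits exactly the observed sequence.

  pos 0: x in {0,1,3}, choose 0; start
  pos 1: x in {0,1,3}, choose 3; 0->3 ok
  pos 2: x in {0,1,3}, choose 3; 3->3 ok
  pos 3: x in {0,1,3}, choose 3; 3->3 ok
  pos 4: x in {0,1,3}, choose 1; 3->1 ok
  pos 5: y in {2,4}, choose 2; 1->2 ok
  pos 6: y in {2,4}, choose 4; 2->4 ok
  pos 7: x in {0,1,3}, choose 1; 4->1 ok
  pos 8: x in {0,1,3}, choose 3; 1->3 ok
  pos 9: x in {0,1,3}, choose 3; 3->3 ok
  pos 10: x in {0,1,3}, choose 3; 3->3 ok
  pos 11: x in {0,1,3}, choose 1; 3->1 ok
  pos 12: x in {0,1,3}, choose 3; 1->3 ok
  pos 13: x in {0,1,3}, choose 1; 3->1 ok
  pos 14: y in {2,4}, choose 4; 1->4 ok
  pos 15: x in {0,1,3}, choose 0; 4->0 ok
  pos 16: y in {2,4}, choose 2; 0->2 ok
  pos 17: x in {0,1,3}, choose 3; 2->3 ok

0,3,3,3,1,2,4,1,3,3,3,1,3,1,4,0,2,3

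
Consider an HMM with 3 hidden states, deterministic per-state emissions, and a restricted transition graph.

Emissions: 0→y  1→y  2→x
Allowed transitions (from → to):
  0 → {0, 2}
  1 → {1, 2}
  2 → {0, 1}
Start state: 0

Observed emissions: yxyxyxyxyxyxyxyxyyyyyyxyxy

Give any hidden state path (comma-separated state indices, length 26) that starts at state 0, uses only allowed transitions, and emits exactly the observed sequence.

  0: obs=y cand={0,1} pick 0 [start]
  1: obs=x cand={2} pick 2 [0->2 ok]
  2: obs=y cand={0,1} pick 1 [2->1 ok]
  3: obs=x cand={2} pick 2 [1->2 ok]
  4: obs=y cand={0,1} pick 0 [2->0 ok]
  5: obs=x cand={2} pick 2 [0->2 ok]
  6: obs=y cand={0,1} pick 1 [2->1 ok]
  7: obs=x cand={2} pick 2 [1->2 ok]
  8: obs=y cand={0,1} pick 0 [2->0 ok]
  9: obs=x cand={2} pick 2 [0->2 ok]
  10: obs=y cand={0,1} pick 0 [2->0 ok]
  11: obs=x cand={2} pick 2 [0->2 ok]
  12: obs=y cand={0,1} pick 1 [2->1 ok]
  13: obs=x cand={2} pick 2 [1->2 ok]
  14: obs=y cand={0,1} pick 0 [2->0 ok]
  15: obs=x cand={2} pick 2 [0->2 ok]
  16: obs=y cand={0,1} pick 1 [2->1 ok]
  17: obs=y cand={0,1} pick 1 [1->1 ok]
  18: obs=y cand={0,1} pick 1 [1->1 ok]
  19: obs=y cand={0,1} pick 1 [1->1 ok]
  20: obs=y cand={0,1} pick 1 [1->1 ok]
  21: obs=y cand={0,1} pick 1 [1->1 ok]
  22: obs=x cand={2} pick 2 [1->2 ok]
  23: obs=y cand={0,1} pick 0 [2->0 ok]
  24: obs=x cand={2} pick 2 [0->2 ok]
  25: obs=y cand={0,1} pick 1 [2->1 ok]

0,2,1,2,0,2,1,2,0,2,0,2,1,2,0,2,1,1,1,1,1,1,2,0,2,1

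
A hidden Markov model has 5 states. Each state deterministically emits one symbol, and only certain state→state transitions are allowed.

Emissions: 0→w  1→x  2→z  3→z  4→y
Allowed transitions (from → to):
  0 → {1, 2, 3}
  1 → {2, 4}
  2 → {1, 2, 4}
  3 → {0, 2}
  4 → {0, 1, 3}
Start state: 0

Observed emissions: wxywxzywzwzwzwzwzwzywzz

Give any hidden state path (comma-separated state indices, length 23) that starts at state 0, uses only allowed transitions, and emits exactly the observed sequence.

  [0] w  {0}  => 0  start
  [1] x  {1}  => 1  0->1 ok
  [2] y  {4}  => 4  1->4 ok
  [3] w  {0}  => 0  4->0 ok
  [4] x  {1}  => 1  0->1 ok
  [5] z  {2,3}  => 2  1->2 ok
  [6] y  {4}  => 4  2->4 ok
  [7] w  {0}  => 0  4->0 ok
  [8] z  {2,3}  => 3  0->3 ok
  [9] w  {0}  => 0  3->0 ok
  [10] z  {2,3}  => 3  0->3 ok
  [11] w  {0}  => 0  3->0 ok
  [12] z  {2,3}  => 3  0->3 ok
  [13] w  {0}  => 0  3->0 ok
  [14] z  {2,3}  => 3  0->3 ok
  [15] w  {0}  => 0  3->0 ok
  [16] z  {2,3}  => 3  0->3 ok
  [17] w  {0}  => 0  3->0 ok
  [18] z  {2,3}  => 2  0->2 ok
  [19] y  {4}  => 4  2->4 ok
  [20] w  {0}  => 0  4->0 ok
  [21] z  {2,3}  => 3  0->3 ok
  [22] z  {2,3}  => 2  3->2 ok

0,1,4,0,1,2,4,0,3,0,3,0,3,0,3,0,3,0,2,4,0,3,2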